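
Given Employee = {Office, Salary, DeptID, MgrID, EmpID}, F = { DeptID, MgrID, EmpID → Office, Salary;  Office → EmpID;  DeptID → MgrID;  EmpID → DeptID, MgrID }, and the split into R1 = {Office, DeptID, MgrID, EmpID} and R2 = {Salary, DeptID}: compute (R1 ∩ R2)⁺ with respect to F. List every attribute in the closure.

R1 ∩ R2 = {DeptID}.
DeptID → MgrID applies, adding MgrID
Closure: {DeptID, MgrID}.

DeptID, MgrID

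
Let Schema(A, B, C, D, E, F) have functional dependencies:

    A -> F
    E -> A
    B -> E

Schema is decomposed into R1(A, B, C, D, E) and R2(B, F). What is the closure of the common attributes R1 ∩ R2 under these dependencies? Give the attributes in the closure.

R1 ∩ R2 = {B}.
B → E applies, adding E
E → A applies, adding A
A → F applies, adding F
Closure: {A, B, E, F}.

A, B, E, F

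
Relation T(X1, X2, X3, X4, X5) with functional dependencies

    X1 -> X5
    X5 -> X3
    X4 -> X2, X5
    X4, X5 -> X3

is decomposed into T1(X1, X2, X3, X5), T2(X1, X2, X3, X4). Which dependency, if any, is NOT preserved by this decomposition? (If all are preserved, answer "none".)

X4 -> X2, X5

Check X4 → X2, X5: no single fragment contains all of {X2, X4, X5}, and the restricted closure of {X4} across the fragments never reaches {X2, X5}.
X1 → X5 is preserved.
X5 → X3 is preserved.
X4, X5 → X3 is preserved.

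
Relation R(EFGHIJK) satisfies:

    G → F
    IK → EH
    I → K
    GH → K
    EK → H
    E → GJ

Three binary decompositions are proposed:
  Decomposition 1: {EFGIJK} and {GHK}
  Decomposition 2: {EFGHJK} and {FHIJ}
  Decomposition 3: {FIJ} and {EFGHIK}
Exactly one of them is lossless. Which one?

Decomposition 3

Decomposition 1: common = {GK}, closure = {FGK} → lossy.
Decomposition 2: common = {FHJ}, closure = {FHJ} → lossy.
Decomposition 3: common = {FI}, closure = {EFGHIJK} → lossless.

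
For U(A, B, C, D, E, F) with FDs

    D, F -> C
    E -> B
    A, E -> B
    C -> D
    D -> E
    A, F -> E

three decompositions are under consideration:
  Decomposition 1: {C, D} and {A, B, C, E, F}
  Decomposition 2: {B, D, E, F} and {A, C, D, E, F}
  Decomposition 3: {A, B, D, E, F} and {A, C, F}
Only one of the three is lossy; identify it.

Decomposition 1: common = {C}, closure = {B, C, D, E} → lossless.
Decomposition 2: common = {D, E, F}, closure = {B, C, D, E, F} → lossless.
Decomposition 3: common = {A, F}, closure = {A, B, E, F} → lossy.

Decomposition 3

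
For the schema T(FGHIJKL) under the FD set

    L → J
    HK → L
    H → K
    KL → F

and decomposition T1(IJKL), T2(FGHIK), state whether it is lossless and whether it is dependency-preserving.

Lossless test: (IK)⁺ = {IK}, which is a superkey of neither fragment — lossy.
Dependency preservation: the restricted closure of {HK} across the fragments never reaches {L}, so HK → L cannot be enforced without a join — not preserved.

lossy and not dependency-preserving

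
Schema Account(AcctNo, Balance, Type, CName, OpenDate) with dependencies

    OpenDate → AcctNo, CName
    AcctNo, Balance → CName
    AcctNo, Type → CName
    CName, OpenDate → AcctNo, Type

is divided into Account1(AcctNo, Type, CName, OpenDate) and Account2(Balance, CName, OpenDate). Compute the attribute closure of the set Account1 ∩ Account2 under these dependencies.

AcctNo, Type, CName, OpenDate

Account1 ∩ Account2 = {CName, OpenDate}.
OpenDate → AcctNo, CName applies, adding AcctNo
CName, OpenDate → AcctNo, Type applies, adding Type
Closure: {AcctNo, Type, CName, OpenDate}.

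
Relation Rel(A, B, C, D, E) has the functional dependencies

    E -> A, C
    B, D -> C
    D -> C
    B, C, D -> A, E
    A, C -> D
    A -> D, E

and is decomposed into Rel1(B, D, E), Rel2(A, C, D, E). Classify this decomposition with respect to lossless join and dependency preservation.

lossless and dependency-preserving

Lossless test: (D, E)⁺ = {A, C, D, E}, which contains all of one fragment — lossless.
Dependency preservation: B, D → C; B, C, D → A, E are not contained in any single fragment, but the restricted closure of each left-hand side across the fragments still reaches the right-hand side; the remaining FDs each lie inside some fragment. All dependencies are preserved.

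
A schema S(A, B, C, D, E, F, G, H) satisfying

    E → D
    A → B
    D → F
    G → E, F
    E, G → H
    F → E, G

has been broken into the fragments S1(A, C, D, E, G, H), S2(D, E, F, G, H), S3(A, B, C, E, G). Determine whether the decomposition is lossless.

Yes

Chase test. Columns are A, B, C, D, E, F, G, H; row i has aⱼ where attribute j ∈ Si, else bᵢⱼ.
Initial tableau (one row per fragment):
  row 1: a1 b12 a3 a4 a5 b16 a7 a8
  row 2: b21 b22 b23 a4 a5 a6 a7 a8
  row 3: a1 a2 a3 b34 a5 b36 a7 b38
Rows 1 and 3 agree on E; apply E→D and equate their D entries.
Rows 1 and 3 agree on A; apply A→B and equate their B entries.
Rows 1 and 2 agree on D; apply D→F and equate their F entries.
Rows 1 and 3 agree on D; apply D→F and equate their F entries.
Rows 1 and 3 agree on E, G; apply E, G→H and equate their H entries.
Row 1 is now all distinguished symbols — the join is lossless.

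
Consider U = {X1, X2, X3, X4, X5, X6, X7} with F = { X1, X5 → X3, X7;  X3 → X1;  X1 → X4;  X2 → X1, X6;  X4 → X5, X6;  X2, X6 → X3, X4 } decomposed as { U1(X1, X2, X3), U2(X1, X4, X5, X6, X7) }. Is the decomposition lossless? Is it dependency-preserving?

Lossless test: (X1)⁺ = {X1, X3, X4, X5, X6, X7}, which contains all of one fragment — lossless.
Dependency preservation: X1, X5 → X3, X7; X2 → X1, X6; X2, X6 → X3, X4 are not contained in any single fragment, but the restricted closure of each left-hand side across the fragments still reaches the right-hand side; the remaining FDs each lie inside some fragment. All dependencies are preserved.

lossless and dependency-preserving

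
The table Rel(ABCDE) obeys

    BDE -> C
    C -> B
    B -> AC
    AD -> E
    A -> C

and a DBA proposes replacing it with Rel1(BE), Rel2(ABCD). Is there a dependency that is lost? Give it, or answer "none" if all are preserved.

AD -> E

Check AD → E: no single fragment contains all of {ADE}, and the restricted closure of {AD} across the fragments never reaches {E}.
BDE → C is preserved.
C → B is preserved.
B → AC is preserved.
A → C is preserved.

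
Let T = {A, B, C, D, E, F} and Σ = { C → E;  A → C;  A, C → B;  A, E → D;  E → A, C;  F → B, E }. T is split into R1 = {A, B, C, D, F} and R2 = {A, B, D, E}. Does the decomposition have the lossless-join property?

Common attributes: R1 ∩ R2 = {A, B, D}.
Closure of {A, B, D}: A → C applies, adding C; C → E applies, adding E. So (A, B, D)⁺ = {A, B, C, D, E}.
This closure contains every attribute of R2, so R1 ∩ R2 → R2. The join is lossless.

Yes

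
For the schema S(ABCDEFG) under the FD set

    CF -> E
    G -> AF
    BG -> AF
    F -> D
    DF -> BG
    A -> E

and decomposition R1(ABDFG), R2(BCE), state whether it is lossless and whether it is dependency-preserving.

lossy and not dependency-preserving

Lossless test: (B)⁺ = {B}, which is a superkey of neither fragment — lossy.
Dependency preservation: the restricted closure of {CF} across the fragments never reaches {E}, so CF → E cannot be enforced without a join — not preserved.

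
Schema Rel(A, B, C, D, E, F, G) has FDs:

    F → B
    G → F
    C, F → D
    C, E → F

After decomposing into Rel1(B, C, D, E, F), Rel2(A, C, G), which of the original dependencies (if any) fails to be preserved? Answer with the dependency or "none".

Check G → F: no single fragment contains all of {F, G}, and the restricted closure of {G} across the fragments never reaches {F}.
F → B is preserved.
C, F → D is preserved.
C, E → F is preserved.

G → F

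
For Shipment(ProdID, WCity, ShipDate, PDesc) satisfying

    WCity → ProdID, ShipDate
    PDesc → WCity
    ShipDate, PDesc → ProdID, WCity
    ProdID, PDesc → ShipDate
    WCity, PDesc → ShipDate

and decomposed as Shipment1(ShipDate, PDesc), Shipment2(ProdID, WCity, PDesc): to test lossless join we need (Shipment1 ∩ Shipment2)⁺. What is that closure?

Shipment1 ∩ Shipment2 = {PDesc}.
PDesc → WCity applies, adding WCity
WCity, PDesc → ShipDate applies, adding ShipDate
WCity → ProdID, ShipDate applies, adding ProdID
Closure: {ProdID, WCity, ShipDate, PDesc}.

ProdID, WCity, ShipDate, PDesc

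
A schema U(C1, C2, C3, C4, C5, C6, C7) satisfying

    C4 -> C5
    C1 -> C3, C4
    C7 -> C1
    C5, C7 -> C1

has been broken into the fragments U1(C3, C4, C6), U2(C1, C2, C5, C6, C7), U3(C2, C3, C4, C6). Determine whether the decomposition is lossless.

No

Chase test. Columns are C1, C2, C3, C4, C5, C6, C7; row i has aⱼ where attribute j ∈ Ui, else bᵢⱼ.
Initial tableau (one row per fragment):
  row 1: b11 b12 a3 a4 b15 a6 b17
  row 2: a1 a2 b23 b24 a5 a6 a7
  row 3: b31 a2 a3 a4 b35 a6 b37
Rows 1 and 3 agree on C4; apply C4→C5 and equate their C5 entries.
No row becomes fully distinguished — the join is lossy.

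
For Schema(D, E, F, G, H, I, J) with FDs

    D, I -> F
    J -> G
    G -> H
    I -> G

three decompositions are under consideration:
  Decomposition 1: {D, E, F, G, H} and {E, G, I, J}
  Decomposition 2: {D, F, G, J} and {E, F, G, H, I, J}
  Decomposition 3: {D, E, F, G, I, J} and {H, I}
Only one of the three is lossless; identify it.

Decomposition 1: common = {E, G}, closure = {E, G, H} → lossy.
Decomposition 2: common = {F, G, J}, closure = {F, G, H, J} → lossy.
Decomposition 3: common = {I}, closure = {G, H, I} → lossless.

Decomposition 3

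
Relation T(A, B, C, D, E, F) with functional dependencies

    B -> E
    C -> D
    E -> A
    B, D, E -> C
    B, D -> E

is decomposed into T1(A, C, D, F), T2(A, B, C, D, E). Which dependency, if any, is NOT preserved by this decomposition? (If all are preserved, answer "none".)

B → E lies within T2.
C → D lies within T1.
E → A lies within T2.
B, D, E → C lies within T2.
B, D → E lies within T2.
Every dependency is enforceable on the fragments, so the decomposition is dependency-preserving.

none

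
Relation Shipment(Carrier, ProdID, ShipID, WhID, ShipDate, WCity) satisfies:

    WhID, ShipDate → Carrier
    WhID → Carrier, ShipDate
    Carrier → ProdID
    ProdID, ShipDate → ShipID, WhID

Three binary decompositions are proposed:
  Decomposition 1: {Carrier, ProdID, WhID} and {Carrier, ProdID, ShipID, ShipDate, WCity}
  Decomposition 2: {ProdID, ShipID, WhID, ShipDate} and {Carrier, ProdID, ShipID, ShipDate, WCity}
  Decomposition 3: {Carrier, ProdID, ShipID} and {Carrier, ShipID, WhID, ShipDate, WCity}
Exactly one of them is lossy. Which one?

Decomposition 1: common = {Carrier, ProdID}, closure = {Carrier, ProdID} → lossy.
Decomposition 2: common = {ProdID, ShipID, ShipDate}, closure = {Carrier, ProdID, ShipID, WhID, ShipDate} → lossless.
Decomposition 3: common = {Carrier, ShipID}, closure = {Carrier, ProdID, ShipID} → lossless.

Decomposition 1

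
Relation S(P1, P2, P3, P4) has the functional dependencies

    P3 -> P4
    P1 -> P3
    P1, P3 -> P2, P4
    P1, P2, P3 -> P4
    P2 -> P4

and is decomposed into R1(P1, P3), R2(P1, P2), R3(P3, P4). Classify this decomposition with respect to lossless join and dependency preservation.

Lossless test (chase): Rows 1 and 3 agree on P3; apply P3→P4 and equate their P4 entries. Rows 1 and 2 agree on P1; apply P1→P3 and equate their P3 entries. Rows 1 and 2 agree on P1, P3; apply P1, P3→P2, P4 and equate their P2, P4 entries. Row 1 is now all distinguished symbols — the join is lossless.
Dependency preservation: the restricted closure of {P2} across the fragments never reaches {P4}, so P2 → P4 cannot be enforced without a join — not preserved.

lossless but not dependency-preserving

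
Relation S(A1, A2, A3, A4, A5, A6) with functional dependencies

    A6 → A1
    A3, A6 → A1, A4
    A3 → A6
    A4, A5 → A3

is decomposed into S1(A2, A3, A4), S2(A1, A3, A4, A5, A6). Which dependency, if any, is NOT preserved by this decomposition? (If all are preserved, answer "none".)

none

A6 → A1 lies within S2.
A3, A6 → A1, A4 lies within S2.
A3 → A6 lies within S2.
A4, A5 → A3 lies within S2.
Every dependency is enforceable on the fragments, so the decomposition is dependency-preserving.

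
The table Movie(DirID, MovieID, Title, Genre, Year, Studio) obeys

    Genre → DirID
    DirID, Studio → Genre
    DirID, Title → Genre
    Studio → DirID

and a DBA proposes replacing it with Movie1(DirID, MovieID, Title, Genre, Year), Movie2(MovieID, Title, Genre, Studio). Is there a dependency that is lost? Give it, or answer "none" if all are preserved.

none

Genre → DirID lies within Movie1.
DirID, Studio → Genre: restricted closure across fragments reaches Genre.
DirID, Title → Genre lies within Movie1.
Studio → DirID: restricted closure across fragments reaches DirID.
Every dependency is enforceable on the fragments, so the decomposition is dependency-preserving.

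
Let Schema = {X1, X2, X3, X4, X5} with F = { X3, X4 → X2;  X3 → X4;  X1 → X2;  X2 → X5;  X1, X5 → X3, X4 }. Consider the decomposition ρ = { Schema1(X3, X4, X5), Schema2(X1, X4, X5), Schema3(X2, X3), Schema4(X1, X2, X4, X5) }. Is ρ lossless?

No

Chase test. Columns are X1, X2, X3, X4, X5; row i has aⱼ where attribute j ∈ Schemai, else bᵢⱼ.
Initial tableau (one row per fragment):
  row 1: b11 b12 a3 a4 a5
  row 2: a1 b22 b23 a4 a5
  row 3: b31 a2 a3 b34 b35
  row 4: a1 a2 b43 a4 a5
Rows 1 and 3 agree on X3; apply X3→X4 and equate their X4 entries.
Rows 2 and 4 agree on X1; apply X1→X2 and equate their X2 entries.
Rows 2 and 3 agree on X2; apply X2→X5 and equate their X5 entries.
Rows 2 and 4 agree on X1, X5; apply X1, X5→X3, X4 and equate their X3, X4 entries.
Rows 1 and 3 agree on X3, X4; apply X3, X4→X2 and equate their X2 entries.
No row becomes fully distinguished — the join is lossy.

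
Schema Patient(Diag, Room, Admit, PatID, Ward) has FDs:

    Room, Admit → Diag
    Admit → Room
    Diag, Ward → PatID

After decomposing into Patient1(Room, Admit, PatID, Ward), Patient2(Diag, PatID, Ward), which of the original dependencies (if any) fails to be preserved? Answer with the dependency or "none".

Check Room, Admit → Diag: no single fragment contains all of {Diag, Room, Admit}, and the restricted closure of {Room, Admit} across the fragments never reaches {Diag}.
Admit → Room is preserved.
Diag, Ward → PatID is preserved.

Room, Admit → Diag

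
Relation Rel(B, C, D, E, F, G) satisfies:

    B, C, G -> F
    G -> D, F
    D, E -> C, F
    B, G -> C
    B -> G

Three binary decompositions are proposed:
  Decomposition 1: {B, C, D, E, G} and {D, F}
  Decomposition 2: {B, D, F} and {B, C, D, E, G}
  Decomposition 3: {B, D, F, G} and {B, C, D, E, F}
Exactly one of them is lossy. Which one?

Decomposition 1

Decomposition 1: common = {D}, closure = {D} → lossy.
Decomposition 2: common = {B, D}, closure = {B, C, D, F, G} → lossless.
Decomposition 3: common = {B, D, F}, closure = {B, C, D, F, G} → lossless.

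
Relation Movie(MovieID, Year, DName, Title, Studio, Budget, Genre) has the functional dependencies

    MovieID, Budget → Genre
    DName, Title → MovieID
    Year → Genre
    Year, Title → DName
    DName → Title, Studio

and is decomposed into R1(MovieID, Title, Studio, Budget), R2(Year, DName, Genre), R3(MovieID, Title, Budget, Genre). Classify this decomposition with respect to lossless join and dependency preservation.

lossy and not dependency-preserving

Lossless test (chase): Rows 1 and 3 agree on MovieID, Budget; apply MovieID, Budget→Genre and equate their Genre entries. No row becomes fully distinguished — the join is lossy.
Dependency preservation: the restricted closure of {DName, Title} across the fragments never reaches {MovieID}, so DName, Title → MovieID cannot be enforced without a join — not preserved.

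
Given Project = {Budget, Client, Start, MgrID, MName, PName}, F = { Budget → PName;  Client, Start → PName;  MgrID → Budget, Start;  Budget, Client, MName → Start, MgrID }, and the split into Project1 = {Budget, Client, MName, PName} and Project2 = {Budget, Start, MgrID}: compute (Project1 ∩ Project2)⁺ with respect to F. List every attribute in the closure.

Budget, PName

Project1 ∩ Project2 = {Budget}.
Budget → PName applies, adding PName
Closure: {Budget, PName}.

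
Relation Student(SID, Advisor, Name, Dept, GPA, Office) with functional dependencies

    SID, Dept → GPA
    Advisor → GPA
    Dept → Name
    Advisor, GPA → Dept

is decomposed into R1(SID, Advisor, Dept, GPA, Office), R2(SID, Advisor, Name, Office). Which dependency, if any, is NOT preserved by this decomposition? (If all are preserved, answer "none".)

Dept → Name

Check Dept → Name: no single fragment contains all of {Name, Dept}, and the restricted closure of {Dept} across the fragments never reaches {Name}.
SID, Dept → GPA is preserved.
Advisor → GPA is preserved.
Advisor, GPA → Dept is preserved.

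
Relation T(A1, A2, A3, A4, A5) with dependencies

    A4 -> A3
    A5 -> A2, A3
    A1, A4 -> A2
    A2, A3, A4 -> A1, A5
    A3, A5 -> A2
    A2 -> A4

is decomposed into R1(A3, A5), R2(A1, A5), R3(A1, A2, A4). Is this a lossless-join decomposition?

Chase test. Columns are A1, A2, A3, A4, A5; row i has aⱼ where attribute j ∈ Ri, else bᵢⱼ.
Initial tableau (one row per fragment):
  row 1: b11 b12 a3 b14 a5
  row 2: a1 b22 b23 b24 a5
  row 3: a1 a2 b33 a4 b35
Rows 1 and 2 agree on A5; apply A5→A2, A3 and equate their A2, A3 entries.
Rows 1 and 2 agree on A2; apply A2→A4 and equate their A4 entries.
Rows 1 and 2 agree on A2, A3, A4; apply A2, A3, A4→A1, A5 and equate their A1, A5 entries.
No row becomes fully distinguished — the join is lossy.

No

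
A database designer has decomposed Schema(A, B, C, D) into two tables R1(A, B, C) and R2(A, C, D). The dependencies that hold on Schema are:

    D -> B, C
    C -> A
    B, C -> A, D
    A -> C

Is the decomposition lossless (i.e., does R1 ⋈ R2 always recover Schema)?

Common attributes: R1 ∩ R2 = {A, C}.
No dependency enlarges {A, C}, so (A, C)⁺ = {A, C}.
The closure contains neither all of R1 = {A, B, C} nor all of R2 = {A, C, D}, so the common attributes are not a superkey of either fragment. The join is lossy.

No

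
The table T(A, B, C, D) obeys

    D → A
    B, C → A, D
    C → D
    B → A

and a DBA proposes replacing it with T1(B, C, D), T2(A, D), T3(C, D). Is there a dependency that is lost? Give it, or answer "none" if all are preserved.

Check B → A: no single fragment contains all of {A, B}, and the restricted closure of {B} across the fragments never reaches {A}.
D → A is preserved.
B, C → A, D is preserved.
C → D is preserved.

B → A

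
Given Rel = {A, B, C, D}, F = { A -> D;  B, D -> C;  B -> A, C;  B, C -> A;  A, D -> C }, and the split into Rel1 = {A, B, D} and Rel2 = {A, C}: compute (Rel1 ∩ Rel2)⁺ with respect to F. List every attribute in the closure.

A, C, D

Rel1 ∩ Rel2 = {A}.
A → D applies, adding D
A, D → C applies, adding C
Closure: {A, C, D}.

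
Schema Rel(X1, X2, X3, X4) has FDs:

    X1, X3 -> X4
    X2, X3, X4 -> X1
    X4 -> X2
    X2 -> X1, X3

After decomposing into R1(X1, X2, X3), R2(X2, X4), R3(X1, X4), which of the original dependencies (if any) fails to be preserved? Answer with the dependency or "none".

X1, X3 → X4: restricted closure across fragments reaches X4.
X2, X3, X4 → X1: restricted closure across fragments reaches X1.
X4 → X2 lies within R2.
X2 → X1, X3 lies within R1.
Every dependency is enforceable on the fragments, so the decomposition is dependency-preserving.

none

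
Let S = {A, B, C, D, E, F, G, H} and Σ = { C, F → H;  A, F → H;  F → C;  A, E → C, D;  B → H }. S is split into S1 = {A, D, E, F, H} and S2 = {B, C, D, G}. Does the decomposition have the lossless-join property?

No

Common attributes: S1 ∩ S2 = {D}.
No dependency enlarges {D}, so (D)⁺ = {D}.
The closure contains neither all of S1 = {A, D, E, F, H} nor all of S2 = {B, C, D, G}, so the common attributes are not a superkey of either fragment. The join is lossy.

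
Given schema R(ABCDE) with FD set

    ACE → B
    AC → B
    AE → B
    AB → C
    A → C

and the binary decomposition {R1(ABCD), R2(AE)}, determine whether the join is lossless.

Common attributes: R1 ∩ R2 = {A}.
Closure of {A}: A → C applies, adding C; AC → B applies, adding B. So (A)⁺ = {ABC}.
The closure contains neither all of R1 = {ABCD} nor all of R2 = {AE}, so the common attributes are not a superkey of either fragment. The join is lossy.

No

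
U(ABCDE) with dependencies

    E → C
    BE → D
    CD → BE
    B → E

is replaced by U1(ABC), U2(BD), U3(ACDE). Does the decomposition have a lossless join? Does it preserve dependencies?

lossless but not dependency-preserving

Lossless test (chase): Rows 1 and 2 agree on B; apply B→E and equate their E entries. Rows 1 and 2 agree on E; apply E→C and equate their C entries. Rows 1 and 2 agree on BE; apply BE→D and equate their D entries. Rows 1 and 3 agree on CD; apply CD→BE and equate their BE entries. Row 1 is now all distinguished symbols — the join is lossless.
Dependency preservation: the restricted closure of {CD} across the fragments never reaches {BE}, so CD → BE cannot be enforced without a join — not preserved.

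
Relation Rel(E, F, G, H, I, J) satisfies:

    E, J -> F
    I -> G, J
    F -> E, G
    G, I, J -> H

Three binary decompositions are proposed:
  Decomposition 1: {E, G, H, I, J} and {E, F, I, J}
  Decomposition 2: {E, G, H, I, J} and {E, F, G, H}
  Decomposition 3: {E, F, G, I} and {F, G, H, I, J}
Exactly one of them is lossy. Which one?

Decomposition 1: common = {E, I, J}, closure = {E, F, G, H, I, J} → lossless.
Decomposition 2: common = {E, G, H}, closure = {E, G, H} → lossy.
Decomposition 3: common = {F, G, I}, closure = {E, F, G, H, I, J} → lossless.

Decomposition 2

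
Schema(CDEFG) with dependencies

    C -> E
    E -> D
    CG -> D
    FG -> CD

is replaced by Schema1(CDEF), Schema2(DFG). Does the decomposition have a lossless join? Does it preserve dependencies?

lossy and not dependency-preserving

Lossless test: (DF)⁺ = {DF}, which is a superkey of neither fragment — lossy.
Dependency preservation: the restricted closure of {FG} across the fragments never reaches {CD}, so FG → CD cannot be enforced without a join — not preserved.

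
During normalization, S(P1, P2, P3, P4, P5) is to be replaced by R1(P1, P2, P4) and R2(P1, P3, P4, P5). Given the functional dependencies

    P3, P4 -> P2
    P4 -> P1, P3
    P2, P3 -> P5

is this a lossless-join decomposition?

Common attributes: R1 ∩ R2 = {P1, P4}.
Closure of {P1, P4}: P4 → P1, P3 applies, adding P3; P3, P4 → P2 applies, adding P2; P2, P3 → P5 applies, adding P5. So (P1, P4)⁺ = {P1, P2, P3, P4, P5}.
This closure contains every attribute of R1, so R1 ∩ R2 → R1. The join is lossless.

Yes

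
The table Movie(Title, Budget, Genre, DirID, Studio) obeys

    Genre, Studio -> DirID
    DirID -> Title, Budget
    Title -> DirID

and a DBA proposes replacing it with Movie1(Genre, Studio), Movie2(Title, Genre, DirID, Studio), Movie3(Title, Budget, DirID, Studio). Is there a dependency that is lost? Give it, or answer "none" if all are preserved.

none

Genre, Studio → DirID lies within Movie2.
DirID → Title, Budget lies within Movie3.
Title → DirID lies within Movie2.
Every dependency is enforceable on the fragments, so the decomposition is dependency-preserving.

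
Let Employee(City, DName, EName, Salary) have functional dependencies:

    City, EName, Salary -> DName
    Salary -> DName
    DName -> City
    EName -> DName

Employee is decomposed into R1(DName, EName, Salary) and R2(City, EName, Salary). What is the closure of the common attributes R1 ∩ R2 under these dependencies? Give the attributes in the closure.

City, DName, EName, Salary

R1 ∩ R2 = {EName, Salary}.
Salary → DName applies, adding DName
DName → City applies, adding City
Closure: {City, DName, EName, Salary}.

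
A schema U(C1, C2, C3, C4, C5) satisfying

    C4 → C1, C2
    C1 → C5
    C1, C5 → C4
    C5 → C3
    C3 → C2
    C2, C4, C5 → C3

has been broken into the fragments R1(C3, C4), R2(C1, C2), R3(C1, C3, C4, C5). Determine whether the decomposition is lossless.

Chase test. Columns are C1, C2, C3, C4, C5; row i has aⱼ where attribute j ∈ Ri, else bᵢⱼ.
Initial tableau (one row per fragment):
  row 1: b11 b12 a3 a4 b15
  row 2: a1 a2 b23 b24 b25
  row 3: a1 b32 a3 a4 a5
Rows 1 and 3 agree on C4; apply C4→C1, C2 and equate their C1, C2 entries.
Rows 1 and 2 agree on C1; apply C1→C5 and equate their C5 entries.
Rows 1 and 3 agree on C1; apply C1→C5 and equate their C5 entries.
Rows 1 and 2 agree on C1, C5; apply C1, C5→C4 and equate their C4 entries.
Rows 1 and 2 agree on C5; apply C5→C3 and equate their C3 entries.
Rows 1 and 2 agree on C3; apply C3→C2 and equate their C2 entries.
Row 1 is now all distinguished symbols — the join is lossless.

Yes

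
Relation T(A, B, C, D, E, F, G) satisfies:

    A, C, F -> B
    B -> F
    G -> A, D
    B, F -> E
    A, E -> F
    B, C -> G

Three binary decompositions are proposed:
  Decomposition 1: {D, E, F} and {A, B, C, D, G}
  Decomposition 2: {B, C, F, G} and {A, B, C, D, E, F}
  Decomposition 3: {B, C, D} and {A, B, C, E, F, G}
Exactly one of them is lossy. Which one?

Decomposition 1: common = {D}, closure = {D} → lossy.
Decomposition 2: common = {B, C, F}, closure = {A, B, C, D, E, F, G} → lossless.
Decomposition 3: common = {B, C}, closure = {A, B, C, D, E, F, G} → lossless.

Decomposition 1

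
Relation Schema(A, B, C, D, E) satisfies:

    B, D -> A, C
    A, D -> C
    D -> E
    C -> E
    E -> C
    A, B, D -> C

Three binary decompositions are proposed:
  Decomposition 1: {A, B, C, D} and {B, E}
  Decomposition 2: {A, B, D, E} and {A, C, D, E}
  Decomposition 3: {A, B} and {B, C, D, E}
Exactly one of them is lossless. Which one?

Decomposition 2

Decomposition 1: common = {B}, closure = {B} → lossy.
Decomposition 2: common = {A, D, E}, closure = {A, C, D, E} → lossless.
Decomposition 3: common = {B}, closure = {B} → lossy.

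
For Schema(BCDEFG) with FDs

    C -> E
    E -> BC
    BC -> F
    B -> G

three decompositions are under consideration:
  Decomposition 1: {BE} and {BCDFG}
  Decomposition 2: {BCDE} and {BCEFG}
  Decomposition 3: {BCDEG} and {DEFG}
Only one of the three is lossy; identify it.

Decomposition 1: common = {B}, closure = {BG} → lossy.
Decomposition 2: common = {BCE}, closure = {BCEFG} → lossless.
Decomposition 3: common = {DEG}, closure = {BCDEFG} → lossless.

Decomposition 1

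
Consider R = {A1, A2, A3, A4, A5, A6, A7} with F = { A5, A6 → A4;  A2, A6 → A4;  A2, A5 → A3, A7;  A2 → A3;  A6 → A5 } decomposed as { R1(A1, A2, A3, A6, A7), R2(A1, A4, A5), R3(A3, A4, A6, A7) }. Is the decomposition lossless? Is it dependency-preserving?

Lossless test (chase): Rows 1 and 3 agree on A6; apply A6→A5 and equate their A5 entries. Rows 1 and 3 agree on A5, A6; apply A5, A6→A4 and equate their A4 entries. No row becomes fully distinguished — the join is lossy.
Dependency preservation: the restricted closure of {A2, A5} across the fragments never reaches {A3, A7}, so A2, A5 → A3, A7 cannot be enforced without a join — not preserved.

lossy and not dependency-preserving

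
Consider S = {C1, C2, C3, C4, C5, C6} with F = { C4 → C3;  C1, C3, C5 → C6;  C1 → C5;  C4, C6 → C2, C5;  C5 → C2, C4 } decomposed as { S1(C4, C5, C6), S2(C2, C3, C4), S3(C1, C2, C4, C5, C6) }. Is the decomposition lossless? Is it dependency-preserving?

lossless and dependency-preserving

Lossless test (chase): Rows 1 and 2 agree on C4; apply C4→C3 and equate their C3 entries. Rows 1 and 3 agree on C4; apply C4→C3 and equate their C3 entries. Rows 1 and 3 agree on C4, C6; apply C4, C6→C2, C5 and equate their C2, C5 entries. Row 3 is now all distinguished symbols — the join is lossless.
Dependency preservation: C1, C3, C5 → C6 is not contained in any single fragment, but the restricted closure of its left-hand side across the fragments still reaches the right-hand side; the remaining FDs each lie inside some fragment. All dependencies are preserved.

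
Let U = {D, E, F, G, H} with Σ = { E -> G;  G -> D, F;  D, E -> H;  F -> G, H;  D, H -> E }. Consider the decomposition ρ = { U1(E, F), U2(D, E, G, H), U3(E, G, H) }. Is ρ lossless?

Yes

Chase test. Columns are D, E, F, G, H; row i has aⱼ where attribute j ∈ Ui, else bᵢⱼ.
Initial tableau (one row per fragment):
  row 1: b11 a2 a3 b14 b15
  row 2: a1 a2 b23 a4 a5
  row 3: b31 a2 b33 a4 a5
Rows 1 and 2 agree on E; apply E→G and equate their G entries.
Rows 1 and 2 agree on G; apply G→D, F and equate their D, F entries.
Rows 1 and 3 agree on G; apply G→D, F and equate their D, F entries.
Rows 1 and 2 agree on D, E; apply D, E→H and equate their H entries.
Row 1 is now all distinguished symbols — the join is lossless.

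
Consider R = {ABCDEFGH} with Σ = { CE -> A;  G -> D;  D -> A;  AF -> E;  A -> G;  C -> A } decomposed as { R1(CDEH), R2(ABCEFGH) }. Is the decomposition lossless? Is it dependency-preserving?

lossless but not dependency-preserving

Lossless test: (CEH)⁺ = {ACDEGH}, which contains all of one fragment — lossless.
Dependency preservation: the restricted closure of {G} across the fragments never reaches {D}, so G → D cannot be enforced without a join — not preserved.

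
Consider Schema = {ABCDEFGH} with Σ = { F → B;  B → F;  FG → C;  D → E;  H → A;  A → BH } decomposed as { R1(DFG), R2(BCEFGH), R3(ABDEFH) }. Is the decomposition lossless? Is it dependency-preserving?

lossy but dependency-preserving

Lossless test (chase): Rows 1 and 2 agree on F; apply F→B and equate their B entries. Rows 1 and 2 agree on FG; apply FG→C and equate their C entries. Rows 1 and 3 agree on D; apply D→E and equate their E entries. Rows 2 and 3 agree on H; apply H→A and equate their A entries. No row becomes fully distinguished — the join is lossy.
Dependency preservation: every FD's attributes lie within a single fragment, so each can be enforced locally — preserved.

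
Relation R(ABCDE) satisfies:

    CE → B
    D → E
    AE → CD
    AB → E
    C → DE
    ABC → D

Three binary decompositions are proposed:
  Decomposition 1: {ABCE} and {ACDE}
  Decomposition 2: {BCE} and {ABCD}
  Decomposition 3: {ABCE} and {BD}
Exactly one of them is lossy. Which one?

Decomposition 3

Decomposition 1: common = {ACE}, closure = {ABCDE} → lossless.
Decomposition 2: common = {BC}, closure = {BCDE} → lossless.
Decomposition 3: common = {B}, closure = {B} → lossy.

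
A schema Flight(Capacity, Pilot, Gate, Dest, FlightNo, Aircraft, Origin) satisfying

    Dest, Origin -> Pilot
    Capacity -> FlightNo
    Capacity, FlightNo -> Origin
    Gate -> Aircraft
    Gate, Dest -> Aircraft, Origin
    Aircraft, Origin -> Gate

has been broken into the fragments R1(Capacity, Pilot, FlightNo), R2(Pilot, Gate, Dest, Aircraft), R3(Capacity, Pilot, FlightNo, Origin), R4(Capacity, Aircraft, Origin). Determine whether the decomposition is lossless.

Chase test. Columns are Capacity, Pilot, Gate, Dest, FlightNo, Aircraft, Origin; row i has aⱼ where attribute j ∈ Ri, else bᵢⱼ.
Initial tableau (one row per fragment):
  row 1: a1 a2 b13 b14 a5 b16 b17
  row 2: b21 a2 a3 a4 b25 a6 b27
  row 3: a1 a2 b33 b34 a5 b36 a7
  row 4: a1 b42 b43 b44 b45 a6 a7
Rows 1 and 4 agree on Capacity; apply Capacity→FlightNo and equate their FlightNo entries.
Rows 1 and 3 agree on Capacity, FlightNo; apply Capacity, FlightNo→Origin and equate their Origin entries.
No row becomes fully distinguished — the join is lossy.

No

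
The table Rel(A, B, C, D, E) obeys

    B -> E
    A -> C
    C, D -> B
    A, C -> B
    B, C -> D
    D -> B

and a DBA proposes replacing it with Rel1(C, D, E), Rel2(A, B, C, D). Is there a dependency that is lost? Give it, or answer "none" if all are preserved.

Check B → E: no single fragment contains all of {B, E}, and the restricted closure of {B} across the fragments never reaches {E}.
A → C is preserved.
C, D → B is preserved.
A, C → B is preserved.
B, C → D is preserved.
D → B is preserved.

B -> E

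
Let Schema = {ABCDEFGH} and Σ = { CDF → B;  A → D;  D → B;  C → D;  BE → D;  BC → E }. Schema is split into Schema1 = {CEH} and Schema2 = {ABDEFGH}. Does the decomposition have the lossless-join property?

Common attributes: Schema1 ∩ Schema2 = {EH}.
No dependency enlarges {EH}, so (EH)⁺ = {EH}.
The closure contains neither all of Schema1 = {CEH} nor all of Schema2 = {ABDEFGH}, so the common attributes are not a superkey of either fragment. The join is lossy.

No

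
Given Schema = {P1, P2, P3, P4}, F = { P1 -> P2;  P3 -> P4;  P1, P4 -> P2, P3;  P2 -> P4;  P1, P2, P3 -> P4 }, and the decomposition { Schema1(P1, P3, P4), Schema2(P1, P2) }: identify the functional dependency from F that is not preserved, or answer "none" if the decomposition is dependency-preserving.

P2 -> P4

Check P2 → P4: no single fragment contains all of {P2, P4}, and the restricted closure of {P2} across the fragments never reaches {P4}.
P1 → P2 is preserved.
P3 → P4 is preserved.
P1, P4 → P2, P3 is preserved.
P1, P2, P3 → P4 is preserved.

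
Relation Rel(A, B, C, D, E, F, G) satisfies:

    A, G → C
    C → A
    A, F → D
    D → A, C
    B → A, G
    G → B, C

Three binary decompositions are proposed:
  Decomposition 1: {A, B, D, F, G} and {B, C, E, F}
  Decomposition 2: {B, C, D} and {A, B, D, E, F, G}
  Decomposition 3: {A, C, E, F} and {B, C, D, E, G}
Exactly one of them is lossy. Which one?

Decomposition 1: common = {B, F}, closure = {A, B, C, D, F, G} → lossless.
Decomposition 2: common = {B, D}, closure = {A, B, C, D, G} → lossless.
Decomposition 3: common = {C, E}, closure = {A, C, E} → lossy.

Decomposition 3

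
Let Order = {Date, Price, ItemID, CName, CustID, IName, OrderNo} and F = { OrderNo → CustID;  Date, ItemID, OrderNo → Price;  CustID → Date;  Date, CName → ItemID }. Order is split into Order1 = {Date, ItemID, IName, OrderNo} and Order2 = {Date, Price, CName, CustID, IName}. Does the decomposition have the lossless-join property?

No

Common attributes: Order1 ∩ Order2 = {Date, IName}.
No dependency enlarges {Date, IName}, so (Date, IName)⁺ = {Date, IName}.
The closure contains neither all of Order1 = {Date, ItemID, IName, OrderNo} nor all of Order2 = {Date, Price, CName, CustID, IName}, so the common attributes are not a superkey of either fragment. The join is lossy.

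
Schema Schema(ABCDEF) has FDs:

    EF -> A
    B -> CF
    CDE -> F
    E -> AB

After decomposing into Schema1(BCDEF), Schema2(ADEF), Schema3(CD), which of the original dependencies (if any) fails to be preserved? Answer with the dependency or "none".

none

EF → A lies within Schema2.
B → CF lies within Schema1.
CDE → F lies within Schema1.
E → AB: restricted closure across fragments reaches AB.
Every dependency is enforceable on the fragments, so the decomposition is dependency-preserving.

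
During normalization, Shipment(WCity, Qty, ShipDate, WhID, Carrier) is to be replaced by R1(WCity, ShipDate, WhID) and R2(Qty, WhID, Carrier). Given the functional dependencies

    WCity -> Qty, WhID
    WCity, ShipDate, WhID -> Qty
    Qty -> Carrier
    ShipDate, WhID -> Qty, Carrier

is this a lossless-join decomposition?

Common attributes: R1 ∩ R2 = {WhID}.
No dependency enlarges {WhID}, so (WhID)⁺ = {WhID}.
The closure contains neither all of R1 = {WCity, ShipDate, WhID} nor all of R2 = {Qty, WhID, Carrier}, so the common attributes are not a superkey of either fragment. The join is lossy.

No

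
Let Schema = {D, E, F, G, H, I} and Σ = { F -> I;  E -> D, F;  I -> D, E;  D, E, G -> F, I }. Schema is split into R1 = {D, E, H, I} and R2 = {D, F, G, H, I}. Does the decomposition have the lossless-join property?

Common attributes: R1 ∩ R2 = {D, H, I}.
Closure of {D, H, I}: I → D, E applies, adding E; E → D, F applies, adding F. So (D, H, I)⁺ = {D, E, F, H, I}.
This closure contains every attribute of R1, so R1 ∩ R2 → R1. The join is lossless.

Yes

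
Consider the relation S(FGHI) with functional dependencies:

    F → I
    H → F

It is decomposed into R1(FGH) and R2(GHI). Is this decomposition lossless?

Yes

Common attributes: R1 ∩ R2 = {GH}.
Closure of {GH}: H → F applies, adding F; F → I applies, adding I. So (GH)⁺ = {FGHI}.
This closure contains every attribute of R1, so R1 ∩ R2 → R1. The join is lossless.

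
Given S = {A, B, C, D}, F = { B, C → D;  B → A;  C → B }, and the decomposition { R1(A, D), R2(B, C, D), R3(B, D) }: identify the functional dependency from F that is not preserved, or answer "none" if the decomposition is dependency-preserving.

B → A

Check B → A: no single fragment contains all of {A, B}, and the restricted closure of {B} across the fragments never reaches {A}.
B, C → D is preserved.
C → B is preserved.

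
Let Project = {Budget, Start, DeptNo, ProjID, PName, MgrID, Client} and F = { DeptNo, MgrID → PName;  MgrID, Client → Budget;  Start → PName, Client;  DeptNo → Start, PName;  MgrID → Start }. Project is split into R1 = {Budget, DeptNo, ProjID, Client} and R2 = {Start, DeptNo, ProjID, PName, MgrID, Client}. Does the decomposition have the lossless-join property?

Common attributes: R1 ∩ R2 = {DeptNo, ProjID, Client}.
Closure of {DeptNo, ProjID, Client}: DeptNo → Start, PName applies, adding Start, PName. So (DeptNo, ProjID, Client)⁺ = {Start, DeptNo, ProjID, PName, Client}.
The closure contains neither all of R1 = {Budget, DeptNo, ProjID, Client} nor all of R2 = {Start, DeptNo, ProjID, PName, MgrID, Client}, so the common attributes are not a superkey of either fragment. The join is lossy.

No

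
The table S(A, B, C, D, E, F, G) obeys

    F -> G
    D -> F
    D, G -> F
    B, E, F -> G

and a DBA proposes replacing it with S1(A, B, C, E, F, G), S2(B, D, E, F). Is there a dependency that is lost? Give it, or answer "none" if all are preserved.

F → G lies within S1.
D → F lies within S2.
D, G → F: restricted closure across fragments reaches F.
B, E, F → G lies within S1.
Every dependency is enforceable on the fragments, so the decomposition is dependency-preserving.

none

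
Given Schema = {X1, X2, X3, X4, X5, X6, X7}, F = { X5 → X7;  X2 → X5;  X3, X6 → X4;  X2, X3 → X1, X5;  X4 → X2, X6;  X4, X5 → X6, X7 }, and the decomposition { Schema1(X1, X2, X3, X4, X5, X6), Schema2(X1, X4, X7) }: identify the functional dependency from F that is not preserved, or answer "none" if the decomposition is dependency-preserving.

X5 → X7

Check X5 → X7: no single fragment contains all of {X5, X7}, and the restricted closure of {X5} across the fragments never reaches {X7}.
X2 → X5 is preserved.
X3, X6 → X4 is preserved.
X2, X3 → X1, X5 is preserved.
X4 → X2, X6 is preserved.
X4, X5 → X6, X7 is preserved.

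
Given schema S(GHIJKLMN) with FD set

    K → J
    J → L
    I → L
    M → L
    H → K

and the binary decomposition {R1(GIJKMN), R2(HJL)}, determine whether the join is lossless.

No

Common attributes: R1 ∩ R2 = {J}.
Closure of {J}: J → L applies, adding L. So (J)⁺ = {JL}.
The closure contains neither all of R1 = {GIJKMN} nor all of R2 = {HJL}, so the common attributes are not a superkey of either fragment. The join is lossy.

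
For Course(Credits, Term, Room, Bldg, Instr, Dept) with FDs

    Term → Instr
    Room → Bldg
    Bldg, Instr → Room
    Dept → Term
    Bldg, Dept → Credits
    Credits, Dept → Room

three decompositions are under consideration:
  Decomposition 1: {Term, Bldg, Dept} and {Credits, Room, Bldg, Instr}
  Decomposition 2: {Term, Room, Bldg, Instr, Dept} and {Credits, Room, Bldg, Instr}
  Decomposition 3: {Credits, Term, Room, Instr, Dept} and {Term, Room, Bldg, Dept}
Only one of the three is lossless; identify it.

Decomposition 3

Decomposition 1: common = {Bldg}, closure = {Bldg} → lossy.
Decomposition 2: common = {Room, Bldg, Instr}, closure = {Room, Bldg, Instr} → lossy.
Decomposition 3: common = {Term, Room, Dept}, closure = {Credits, Term, Room, Bldg, Instr, Dept} → lossless.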